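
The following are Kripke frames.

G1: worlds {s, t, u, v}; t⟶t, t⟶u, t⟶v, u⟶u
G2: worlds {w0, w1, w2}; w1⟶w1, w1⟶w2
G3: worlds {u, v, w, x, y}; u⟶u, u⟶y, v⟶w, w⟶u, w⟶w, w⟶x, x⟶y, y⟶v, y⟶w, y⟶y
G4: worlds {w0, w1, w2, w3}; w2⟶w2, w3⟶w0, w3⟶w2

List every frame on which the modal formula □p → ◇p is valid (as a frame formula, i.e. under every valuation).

The schema corresponds to seriality: ∀x ∃y Rxy.
G1: fails — world s has no successor.
G2: fails — world w0 has no successor.
G3: ✓.
G4: fails — world w0 has no successor.
Valid on: G3.

G3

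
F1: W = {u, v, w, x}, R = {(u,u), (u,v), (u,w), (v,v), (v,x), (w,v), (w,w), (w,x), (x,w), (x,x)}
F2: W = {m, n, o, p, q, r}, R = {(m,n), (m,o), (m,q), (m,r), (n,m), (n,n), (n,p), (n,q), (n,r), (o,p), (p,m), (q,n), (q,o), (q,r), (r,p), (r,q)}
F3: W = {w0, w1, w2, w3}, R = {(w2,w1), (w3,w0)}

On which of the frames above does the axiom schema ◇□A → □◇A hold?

The schema corresponds to convergence: ∀x ∀y ∀z (Rxy ∧ Rxz → ∃w (Ryw ∧ Rzw)).
F1: satisfies the condition.
F2: fails — Rmr and Rmq but r and q have no common successor.
F3: fails — Rw2w1 and Rw2w1 but w1 and w1 have no common successor.

F1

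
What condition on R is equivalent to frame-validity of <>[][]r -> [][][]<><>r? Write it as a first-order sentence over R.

forall x forall y forall z ((xRy & x R^3 z) -> exists w (y R^2 w & z R^2 w))

This is a Sahlqvist (Geach-type) schema ◇^1□^2r → □^3◇^2r.
Minimal-valuation argument: fix x; take any y with xR^1y and any z with xR^3z. Set V(r) to the set of worlds R-reachable from y in exactly 2 steps. Then □^2r holds at y, so the antecedent holds at x; validity forces ◇^2r at z, giving a w with zR^2w and yR^2w.
First-order correspondent: forall x forall y forall z ((xRy & x R^3 z) -> exists w (y R^2 w & z R^2 w)).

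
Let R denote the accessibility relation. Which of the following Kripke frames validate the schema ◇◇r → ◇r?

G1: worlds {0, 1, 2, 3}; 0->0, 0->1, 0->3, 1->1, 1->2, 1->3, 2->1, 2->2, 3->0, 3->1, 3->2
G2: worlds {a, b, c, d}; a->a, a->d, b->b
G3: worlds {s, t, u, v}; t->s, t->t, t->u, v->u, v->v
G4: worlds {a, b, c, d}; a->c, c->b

This is the axiom for transitivity; its first-order frame correspondent is ∀x ∀y ∀z (Rxy ∧ Ryz → Rxz).
G1: fails — R31 and R13 but not R33.
G2: holds.
G3: holds.
G4: fails — Rac and Rcb but not Rab.
Valid on: G2, G3.

G2, G3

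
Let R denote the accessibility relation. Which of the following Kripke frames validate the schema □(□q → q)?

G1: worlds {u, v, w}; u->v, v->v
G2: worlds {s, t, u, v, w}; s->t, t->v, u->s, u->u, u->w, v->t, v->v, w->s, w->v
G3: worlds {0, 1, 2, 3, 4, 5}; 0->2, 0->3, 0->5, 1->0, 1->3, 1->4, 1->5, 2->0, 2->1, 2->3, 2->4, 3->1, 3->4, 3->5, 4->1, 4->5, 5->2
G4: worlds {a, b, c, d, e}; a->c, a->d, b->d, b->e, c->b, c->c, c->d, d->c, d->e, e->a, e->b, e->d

G1

This is the axiom for shift-reflexivity; its first-order frame correspondent is ∀x ∀y (Rxy → Ryy).
G1: condition met.
G2: fails — Ruw but not Rww.
G3: fails — R10 but not R00.
G4: fails — Rde but not Ree.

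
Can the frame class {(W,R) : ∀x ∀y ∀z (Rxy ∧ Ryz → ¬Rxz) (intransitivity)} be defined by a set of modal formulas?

Modal frame validity is preserved under surjective bounded morphisms.
The 7-cycle (worlds w0,w1,w2,w3,w4,w5,w6 with w0→w1→w2→w3→w4→w5→w6→w0) is intransitive. Mapping every world to a single reflexive point • is a surjective bounded morphism; the reflexive point is not intransitive (R••∧R•• but R••).
Hence intransitivity is not modally definable.

Not modally definable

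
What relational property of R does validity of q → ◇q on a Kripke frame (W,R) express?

Reflexivity

Replacing q by ¬q and contraposing gives the equivalent schema □q → q.
Suppose □q→q is valid. At any x set V(q)={w : Rxw}. Then □q holds at x, so q holds at x, i.e. Rxx.
Conversely, on a frame with reflexivity the schema holds at every world under every valuation.
Frame condition: ∀x Rxx.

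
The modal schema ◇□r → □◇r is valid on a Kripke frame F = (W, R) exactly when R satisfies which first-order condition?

Suppose ◇□r→□◇r is valid. Take Rxy, Rxz and set V(r)={w : Ryw}. Then □r at y so ◇□r at x, so □◇r at x, so ◇r at z, giving w with Rzw and Ryw.
Conversely, any frame satisfying ∀x ∀y ∀z (Rxy ∧ Rxz → ∃w (Ryw ∧ Rzw)) validates the schema.
So the correspondent is convergence.

convergence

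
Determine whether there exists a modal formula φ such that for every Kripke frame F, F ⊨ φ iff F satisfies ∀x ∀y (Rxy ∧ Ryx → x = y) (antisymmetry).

No — not modally definable

Any modally definable frame class is closed under surjective bounded morphisms.
The 4-cycle (worlds 0,1,2,3 with 0→1→2→3→0) is antisymmetric. Sending even-indexed worlds to • and odd-indexed worlds to ∘ is a surjective bounded morphism onto the two-world frame with •↔∘, which is not antisymmetric.
So the class is not modally definable.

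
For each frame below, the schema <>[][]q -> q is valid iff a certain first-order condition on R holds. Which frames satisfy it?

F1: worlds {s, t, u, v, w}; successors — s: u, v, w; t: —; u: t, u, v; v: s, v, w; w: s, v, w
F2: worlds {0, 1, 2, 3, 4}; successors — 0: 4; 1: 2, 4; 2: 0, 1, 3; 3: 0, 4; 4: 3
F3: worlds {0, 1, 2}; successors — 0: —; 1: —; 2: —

This is the axiom for a generalized confluence (Geach) condition; its first-order frame correspondent is forall x forall y (xRy -> exists w (y R^2 w & x = w)).
F1: fails — uRt but no w* with tR²w* and u=w*.
F2: fails — 1R2 but no w with 2R²w and 1=w.
F3: condition met.
Valid on: F3.

F3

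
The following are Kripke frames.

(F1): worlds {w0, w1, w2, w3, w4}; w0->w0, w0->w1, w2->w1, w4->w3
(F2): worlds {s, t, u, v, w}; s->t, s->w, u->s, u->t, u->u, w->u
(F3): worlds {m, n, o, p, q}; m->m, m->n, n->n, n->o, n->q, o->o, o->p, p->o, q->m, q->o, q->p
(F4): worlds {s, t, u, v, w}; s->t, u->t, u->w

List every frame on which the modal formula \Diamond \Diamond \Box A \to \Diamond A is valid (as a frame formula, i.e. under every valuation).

This is the axiom for a generalized confluence (Geach) condition; its first-order frame correspondent is \forall x \forall y (x R^2 y \to \exists w (yRw \wedge xRw)).
(F1): fails — w0R²w1 but no w with w1Rw and w0Rw.
(F2): fails — uR²t but no w* with tRw* and uRw*.
(F3): fails — mR²o but no w with oRw and mRw.
(F4): ✓.

(F4)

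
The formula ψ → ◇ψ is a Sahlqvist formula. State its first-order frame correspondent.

reflexivity: ∀x Rxx

This is frame-equivalent to □ψ → ψ (substitute ¬ψ for ψ and contrapose).
Suppose □ψ→ψ is valid. At any x set V(ψ)={w : Rxw}. Then □ψ holds at x, so ψ holds at x, i.e. Rxx.
The converse is a direct semantic check.
So the correspondent is reflexivity.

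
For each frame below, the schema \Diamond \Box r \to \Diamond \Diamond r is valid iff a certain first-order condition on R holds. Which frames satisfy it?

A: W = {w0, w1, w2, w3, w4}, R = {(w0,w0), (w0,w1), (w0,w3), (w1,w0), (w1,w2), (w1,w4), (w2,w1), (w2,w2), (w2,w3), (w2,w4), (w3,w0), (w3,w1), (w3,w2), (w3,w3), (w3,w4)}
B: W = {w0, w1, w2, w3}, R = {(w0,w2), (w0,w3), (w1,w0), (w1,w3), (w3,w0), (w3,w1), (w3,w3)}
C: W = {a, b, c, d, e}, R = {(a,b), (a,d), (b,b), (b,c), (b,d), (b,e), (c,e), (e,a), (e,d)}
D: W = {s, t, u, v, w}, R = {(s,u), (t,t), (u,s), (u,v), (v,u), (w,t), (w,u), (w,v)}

This is the axiom for a generalized confluence (Geach) condition; its first-order frame correspondent is \forall x \forall y (xRy \to \exists w (yRw \wedge x R^2 w)).
A: fails — w1Rw4 but no w with w4Rw and w1R²w.
B: fails — w0Rw2 but no w with w2Rw and w0R²w.
C: fails — aRd but no w with dRw and aR²w.
D: ✓.
Valid on: D.

D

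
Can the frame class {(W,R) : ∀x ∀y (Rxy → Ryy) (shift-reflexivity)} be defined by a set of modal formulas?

This is a Sahlqvist condition; the T□ axiom □(□q → q) defines it.
Suppose □(□q→q) is valid. Take Rxy and set V(q)={w : Ryw}. Then at y, □q holds; since □(□q→q) at x, □q→q at y, so q at y, i.e. Ryy.

Yes — defined by □(□q → q)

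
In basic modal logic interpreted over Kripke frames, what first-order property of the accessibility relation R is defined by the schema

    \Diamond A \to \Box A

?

Suppose ◇A→□A is valid. Take Rxy, Rxz and set V(A)={y}. Then ◇A at x, so □A at x, so A at z, i.e. z=y.

Partial functionality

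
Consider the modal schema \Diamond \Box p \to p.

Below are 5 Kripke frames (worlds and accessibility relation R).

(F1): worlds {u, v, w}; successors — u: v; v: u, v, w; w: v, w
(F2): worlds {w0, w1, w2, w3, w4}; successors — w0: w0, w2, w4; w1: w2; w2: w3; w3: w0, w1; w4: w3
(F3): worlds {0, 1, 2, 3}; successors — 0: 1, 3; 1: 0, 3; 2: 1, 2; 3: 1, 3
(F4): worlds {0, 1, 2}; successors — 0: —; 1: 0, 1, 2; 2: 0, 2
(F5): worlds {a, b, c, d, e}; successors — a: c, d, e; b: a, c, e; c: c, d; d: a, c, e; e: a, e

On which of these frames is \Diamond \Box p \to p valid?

The schema corresponds to symmetry: \forall x \forall y (Rxy \to Ryx).
(F1): condition met.
(F2): fails — Rw1w2 but not Rw2w1.
(F3): fails — R21 but not R12.
(F4): fails — R10 but not R01.
(F5): fails — Rbc but not Rcb.
Valid on: (F1).

(F1)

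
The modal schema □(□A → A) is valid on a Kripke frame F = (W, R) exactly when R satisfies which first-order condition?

shift-reflexivity

Suppose □(□A→A) is valid. Take Rxy and set V(A)={w : Ryw}. Then at y, □A holds; since □(□A→A) at x, □A→A at y, so A at y, i.e. Ryy.
Conversely, any frame satisfying ∀x ∀y (Rxy → Ryy) validates the schema.
Frame condition: ∀x ∀y (Rxy → Ryy).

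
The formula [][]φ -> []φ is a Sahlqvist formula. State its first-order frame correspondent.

Suppose □□φ→□φ is valid. Take Rxy and set V(φ)={w : xR²w}. Then □□φ at x, so □φ at x, so φ at y, i.e. ∃z(Rxz∧Rzy).

Density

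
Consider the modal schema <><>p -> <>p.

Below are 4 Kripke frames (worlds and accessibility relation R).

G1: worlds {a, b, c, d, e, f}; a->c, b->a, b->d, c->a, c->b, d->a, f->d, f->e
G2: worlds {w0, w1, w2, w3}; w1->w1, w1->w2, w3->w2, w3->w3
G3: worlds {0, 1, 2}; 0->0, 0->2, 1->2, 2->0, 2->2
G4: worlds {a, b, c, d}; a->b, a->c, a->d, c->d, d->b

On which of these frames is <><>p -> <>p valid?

G2

Frame correspondent (Sahlqvist): forall x forall y forall z (Rxy & Ryz -> Rxz) — i.e. transitivity.
G1: fails — Rfd and Rda but not Rfa.
G2: ✓.
G3: fails — R12 and R20 but not R10.
G4: fails — Rcd and Rdb but not Rcb.
Valid on: G2.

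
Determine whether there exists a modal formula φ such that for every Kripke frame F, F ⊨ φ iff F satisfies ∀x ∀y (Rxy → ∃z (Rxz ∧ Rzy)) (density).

Yes: it is density, defined by the C4 schema □□q → □q.
Suppose □□q→□q is valid. Take Rxy and set V(q)={w : xR²w}. Then □□q at x, so □q at x, so q at y, i.e. ∃z(Rxz∧Rzy).

Definable; □□q → □q defines it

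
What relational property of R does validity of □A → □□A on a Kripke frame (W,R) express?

Suppose □A→□□A is valid. Take Rxy, Ryz and set V(A)={w : Rxw}. Then □A at x, so □□A at x, so □A at y, so A at z, i.e. Rxz.
Conversely, on a frame with transitivity the schema holds at every world under every valuation.
Frame condition: ∀x ∀y ∀z (Rxy ∧ Ryz → Rxz).

transitivity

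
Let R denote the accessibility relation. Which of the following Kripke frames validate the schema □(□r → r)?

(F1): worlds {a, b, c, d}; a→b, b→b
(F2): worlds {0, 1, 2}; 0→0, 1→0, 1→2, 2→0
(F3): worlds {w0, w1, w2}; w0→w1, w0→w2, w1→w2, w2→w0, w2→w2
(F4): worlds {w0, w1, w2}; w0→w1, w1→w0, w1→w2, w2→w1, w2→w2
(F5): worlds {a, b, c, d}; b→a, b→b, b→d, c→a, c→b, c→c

The schema corresponds to shift-reflexivity: ∀x ∀y (Rxy → Ryy).
(F1): condition met.
(F2): fails — R12 but not R22.
(F3): fails — Rw0w1 but not Rw1w1.
(F4): fails — Rw1w0 but not Rw0w0.
(F5): fails — Rba but not Raa.

(F1)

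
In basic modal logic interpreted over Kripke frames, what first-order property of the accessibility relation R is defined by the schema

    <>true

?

Seriality

◇⊤ holds at w iff w has a successor, so frame-validity of ◇⊤ is exactly seriality. Equivalently via □φ → ◇φ:
Suppose □φ→◇φ is valid. At any x set V(φ)=W. Then □φ at x, so ◇φ at x, so x has a successor.
Conversely, any frame satisfying forall x exists y Rxy validates the schema.
Frame condition: forall x exists y Rxy.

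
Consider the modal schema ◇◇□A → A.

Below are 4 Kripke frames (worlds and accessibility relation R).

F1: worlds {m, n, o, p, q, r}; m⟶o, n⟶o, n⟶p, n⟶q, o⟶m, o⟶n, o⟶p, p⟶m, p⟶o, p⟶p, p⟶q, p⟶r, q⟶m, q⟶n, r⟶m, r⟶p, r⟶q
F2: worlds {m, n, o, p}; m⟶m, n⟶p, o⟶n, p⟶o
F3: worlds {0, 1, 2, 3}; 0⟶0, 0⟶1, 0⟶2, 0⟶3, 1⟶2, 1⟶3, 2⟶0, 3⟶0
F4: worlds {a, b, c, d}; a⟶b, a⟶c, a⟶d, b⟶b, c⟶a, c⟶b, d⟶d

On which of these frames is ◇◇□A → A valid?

F2

This is the axiom for a generalized confluence (Geach) condition; its first-order frame correspondent is ∀x ∀y (xR²y → ∃w (yRw ∧ x = w)).
F1: fails — mR²m but no w with mRw and m=w.
F2: satisfies the condition.
F3: fails — 0R²1 but no w with 1Rw and 0=w.
F4: fails — aR²a but no w with aRw and a=w.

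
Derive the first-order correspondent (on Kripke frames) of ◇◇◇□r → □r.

This is a Sahlqvist (Geach-type) schema ◇^3□^1r → □^1◇^0r.
First-order correspondent: ∀x ∀y ∀z ((xR³y ∧ xRz) → ∃w (yRw ∧ z = w)).

∀x ∀y ∀z ((xR³y ∧ xRz) → ∃w (yRw ∧ z = w))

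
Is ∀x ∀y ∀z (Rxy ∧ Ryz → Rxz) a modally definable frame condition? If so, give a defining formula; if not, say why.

Yes: it is transitivity, defined by the 4 schema □r → □□r.

Yes, by □r → □□r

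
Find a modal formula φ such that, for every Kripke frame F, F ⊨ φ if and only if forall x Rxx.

□r → r

A defining formula is □r → r (the T axiom).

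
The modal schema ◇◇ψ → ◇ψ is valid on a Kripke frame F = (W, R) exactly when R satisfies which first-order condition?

Replacing ψ by ¬ψ and contraposing gives the equivalent schema □ψ → □□ψ.
Suppose □ψ→□□ψ is valid. Take Rxy, Ryz and set V(ψ)={w : Rxw}. Then □ψ at x, so □□ψ at x, so □ψ at y, so ψ at z, i.e. Rxz.

transitivity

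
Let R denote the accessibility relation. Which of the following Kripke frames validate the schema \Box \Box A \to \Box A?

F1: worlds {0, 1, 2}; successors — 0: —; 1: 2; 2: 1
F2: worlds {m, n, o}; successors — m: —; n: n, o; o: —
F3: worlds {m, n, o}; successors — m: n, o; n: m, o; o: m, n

F2, F3

Frame correspondent (Sahlqvist): \forall x \forall y (Rxy \to \exists z (Rxz \wedge Rzy)) — i.e. density.
F1: fails — R12 but no z with R1z and Rz2.
F2: condition met.
F3: condition met.
Valid on: F2, F3.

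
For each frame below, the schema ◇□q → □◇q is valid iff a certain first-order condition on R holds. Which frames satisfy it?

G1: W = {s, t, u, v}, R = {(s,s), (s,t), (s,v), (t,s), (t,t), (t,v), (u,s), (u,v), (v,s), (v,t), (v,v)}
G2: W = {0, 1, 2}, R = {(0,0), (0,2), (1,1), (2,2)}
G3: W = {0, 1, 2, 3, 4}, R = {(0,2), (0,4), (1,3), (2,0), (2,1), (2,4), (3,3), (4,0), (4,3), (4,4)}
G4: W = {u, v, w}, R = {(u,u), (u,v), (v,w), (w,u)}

The schema corresponds to convergence: ∀x ∀y ∀z (Rxy ∧ Rxz → ∃w (Ryw ∧ Rzw)).
G1: holds.
G2: holds.
G3: fails — R20 and R21 but 0 and 1 have no common successor.
G4: fails — Ruv and Ruu but v and u have no common successor.

G1, G2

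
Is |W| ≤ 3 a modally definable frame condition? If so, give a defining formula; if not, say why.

If a class were modally definable it would be closed under disjoint unions (Goldblatt–Thomason).
Any modal formula valid on each of 4 disjoint one-world frames is valid on their disjoint union (validity is preserved under disjoint unions). Each one-world frame has |W|=1≤3, but the union has |W|=4.
So no modal formula (or set of formulas) defines exactly the |W|≤3 frames.

Not modally definable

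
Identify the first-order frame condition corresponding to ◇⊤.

Seriality

This schema is equivalent to the D axiom □φ → ◇φ.
It corresponds to seriality: ∀x ∃y Rxy.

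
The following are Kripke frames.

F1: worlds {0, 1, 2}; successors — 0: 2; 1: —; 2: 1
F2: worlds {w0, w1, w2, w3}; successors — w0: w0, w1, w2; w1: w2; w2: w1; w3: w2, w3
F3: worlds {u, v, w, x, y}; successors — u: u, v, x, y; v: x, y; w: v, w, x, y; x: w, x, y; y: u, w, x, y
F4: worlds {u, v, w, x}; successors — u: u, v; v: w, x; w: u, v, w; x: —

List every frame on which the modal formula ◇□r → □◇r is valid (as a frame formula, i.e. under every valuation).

F3

The schema corresponds to convergence: ∀x ∀y ∀z (Rxy ∧ Rxz → ∃w (Ryw ∧ Rzw)).
F1: fails — R21 and R21 but 1 and 1 have no common successor.
F2: fails — Rw0w1 and Rw0w2 but w1 and w2 have no common successor.
F3: satisfies the condition.
F4: fails — Ruv and Ruu but v and u have no common successor.
Valid on: F3.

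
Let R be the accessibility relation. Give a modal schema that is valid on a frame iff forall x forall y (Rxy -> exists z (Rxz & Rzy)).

This is density; the standard corresponding axiom is C4: □□ψ → □ψ.

□□ψ → □ψ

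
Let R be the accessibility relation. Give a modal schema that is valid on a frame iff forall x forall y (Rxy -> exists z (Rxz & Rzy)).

A defining formula is □□q → □q (the C4 axiom).
Suppose □□q→□q is valid. Take Rxy and set V(q)={w : xR²w}. Then □□q at x, so □q at x, so q at y, i.e. ∃z(Rxz∧Rzy).

□□q → □q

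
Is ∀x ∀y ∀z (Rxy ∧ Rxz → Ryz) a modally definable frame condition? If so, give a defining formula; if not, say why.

Definable; ◇p → □◇p defines it

The condition is the Euclidean property. A defining modal formula is ◇p → □◇p.
Suppose ◇p→□◇p is valid. Take Rxy, Rxz and set V(p)={y}. Then ◇p at x, so □◇p at x, so ◇p at z, so some w with Rzw has p; w=y, i.e. Rzy. By symmetry of the argument, Ryz.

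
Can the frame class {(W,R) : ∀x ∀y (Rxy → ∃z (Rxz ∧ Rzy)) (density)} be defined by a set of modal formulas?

Definable; □□r → □r defines it

Yes: it is density, defined by the C4 schema □□r → □r.
Suppose □□r→□r is valid. Take Rxy and set V(r)={w : xR²w}. Then □□r at x, so □r at x, so r at y, i.e. ∃z(Rxz∧Rzy).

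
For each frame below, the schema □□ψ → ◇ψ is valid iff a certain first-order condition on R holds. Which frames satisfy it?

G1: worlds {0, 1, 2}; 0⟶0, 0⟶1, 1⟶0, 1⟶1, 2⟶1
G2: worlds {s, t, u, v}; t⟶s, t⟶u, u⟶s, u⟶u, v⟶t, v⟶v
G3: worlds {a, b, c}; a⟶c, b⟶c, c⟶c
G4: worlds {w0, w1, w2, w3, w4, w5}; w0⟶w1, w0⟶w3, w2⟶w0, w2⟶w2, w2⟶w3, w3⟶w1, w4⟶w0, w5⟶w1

G1, G3

The schema corresponds to a generalized confluence (Geach) condition: ∀x ∃w (xR²w ∧ xRw).
G1: satisfies the condition.
G2: fails — at s but no w with sR²w and sRw.
G3: satisfies the condition.
G4: fails — at w1 but no w with w1R²w and w1Rw.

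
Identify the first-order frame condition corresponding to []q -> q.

reflexivity

Suppose □q→q is valid. At any x set V(q)={w : Rxw}. Then □q holds at x, so q holds at x, i.e. Rxx.
Conversely, on a frame with reflexivity the schema holds at every world under every valuation.
Frame condition: forall x Rxx.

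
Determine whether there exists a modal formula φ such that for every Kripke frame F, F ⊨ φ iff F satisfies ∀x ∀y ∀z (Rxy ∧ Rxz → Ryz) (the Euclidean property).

The condition is the Euclidean property. A defining modal formula is ◇r → □◇r.
Suppose ◇r→□◇r is valid. Take Rxy, Rxz and set V(r)={y}. Then ◇r at x, so □◇r at x, so ◇r at z, so some w with Rzw has r; w=y, i.e. Rzy. By symmetry of the argument, Ryz.

Yes — defined by ◇r → □◇r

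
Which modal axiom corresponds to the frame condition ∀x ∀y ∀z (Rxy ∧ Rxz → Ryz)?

The condition is the Euclidean property. The 5 schema ◇s → □◇s defines it.
Suppose ◇s→□◇s is valid. Take Rxy, Rxz and set V(s)={y}. Then ◇s at x, so □◇s at x, so ◇s at z, so some w with Rzw has s; w=y, i.e. Rzy. By symmetry of the argument, Ryz.

◇s → □◇s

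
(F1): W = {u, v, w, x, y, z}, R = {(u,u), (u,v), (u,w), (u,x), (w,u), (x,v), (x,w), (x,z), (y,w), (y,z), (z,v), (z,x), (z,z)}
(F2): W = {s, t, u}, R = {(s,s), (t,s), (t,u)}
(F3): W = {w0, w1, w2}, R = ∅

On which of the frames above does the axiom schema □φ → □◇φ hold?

(F3)

Frame correspondent (Sahlqvist): ∀x ∀z (xRz → ∃w (xRw ∧ zRw)) — i.e. a generalized confluence (Geach) condition.
(F1): fails — uRv but no t with uRt and vRt.
(F2): fails — tRu but no w with tRw and uRw.
(F3): satisfies the condition.
Valid on: (F3).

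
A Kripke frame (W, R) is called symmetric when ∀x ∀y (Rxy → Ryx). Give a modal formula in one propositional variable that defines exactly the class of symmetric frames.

A defining formula is r → □◇r (the B axiom).
Suppose r→□◇r is valid. Take Rxy and set V(r)={x}. Then r at x, so □◇r at x, so ◇r at y, so some z with Ryz has r; z=x, i.e. Ryx.

r → □◇r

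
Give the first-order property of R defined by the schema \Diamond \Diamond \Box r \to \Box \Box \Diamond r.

This is a Sahlqvist (Geach-type) schema ◇^2□^1r → □^2◇^1r.
Minimal-valuation argument: fix x; take any y with xR^2y and any z with xR^2z. Set V(r) to the set of worlds R-reachable from y in exactly 1 step. Then □^1r holds at y, so the antecedent holds at x; validity forces ◇^1r at z, giving a w with zR^1w and yR^1w.
First-order correspondent: \forall x \forall y \forall z ((x R^2 y \wedge x R^2 z) \to \exists w (yRw \wedge zRw)).

\forall x \forall y \forall z ((x R^2 y \wedge x R^2 z) \to \exists w (yRw \wedge zRw))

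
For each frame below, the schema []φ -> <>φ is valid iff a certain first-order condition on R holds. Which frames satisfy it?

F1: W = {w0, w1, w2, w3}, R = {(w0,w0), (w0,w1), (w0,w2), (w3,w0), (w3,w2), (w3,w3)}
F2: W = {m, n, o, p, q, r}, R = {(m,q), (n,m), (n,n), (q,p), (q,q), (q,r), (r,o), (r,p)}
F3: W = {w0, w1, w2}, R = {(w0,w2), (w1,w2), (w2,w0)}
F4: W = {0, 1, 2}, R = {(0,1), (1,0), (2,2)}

This is the axiom for seriality; its first-order frame correspondent is forall x exists y Rxy.
F1: fails — world w1 has no successor.
F2: fails — world o has no successor.
F3: holds.
F4: holds.

F3, F4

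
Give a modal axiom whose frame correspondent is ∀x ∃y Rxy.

The condition is seriality. The D schema □q → ◇q defines it.
Suppose □q→◇q is valid. At any x set V(q)=W. Then □q at x, so ◇q at x, so x has a successor.

□q → ◇q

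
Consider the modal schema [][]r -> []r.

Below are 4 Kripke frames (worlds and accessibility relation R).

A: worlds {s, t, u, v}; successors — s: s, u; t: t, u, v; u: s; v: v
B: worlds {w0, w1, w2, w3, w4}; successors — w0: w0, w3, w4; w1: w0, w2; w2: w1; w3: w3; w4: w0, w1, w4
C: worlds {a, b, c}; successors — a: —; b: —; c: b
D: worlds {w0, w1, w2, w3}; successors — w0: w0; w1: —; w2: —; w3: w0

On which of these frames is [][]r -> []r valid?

The schema corresponds to density: forall x forall y (Rxy -> exists z (Rxz & Rzy)).
A: holds.
B: fails — Rw1w2 but no z with Rw1z and Rzw2.
C: fails — Rcb but no z with Rcz and Rzb.
D: holds.

A, D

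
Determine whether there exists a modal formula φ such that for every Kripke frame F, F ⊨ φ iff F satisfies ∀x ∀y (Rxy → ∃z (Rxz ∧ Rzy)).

Yes: it is density, defined by the C4 schema □□p → □p.
Suppose □□p→□p is valid. Take Rxy and set V(p)={w : xR²w}. Then □□p at x, so □p at x, so p at y, i.e. ∃z(Rxz∧Rzy).

Definable; □□p → □p defines it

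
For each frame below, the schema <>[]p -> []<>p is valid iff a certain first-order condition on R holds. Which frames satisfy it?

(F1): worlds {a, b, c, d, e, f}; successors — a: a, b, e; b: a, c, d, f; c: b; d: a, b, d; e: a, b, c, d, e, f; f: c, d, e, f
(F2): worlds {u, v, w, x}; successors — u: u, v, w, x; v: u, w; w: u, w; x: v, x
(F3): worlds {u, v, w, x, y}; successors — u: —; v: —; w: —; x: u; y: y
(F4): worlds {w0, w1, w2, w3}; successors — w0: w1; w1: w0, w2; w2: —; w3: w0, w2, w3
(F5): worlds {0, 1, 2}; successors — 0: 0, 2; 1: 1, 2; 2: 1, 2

(F5)

This is the axiom for convergence; its first-order frame correspondent is forall x forall y forall z (Rxy & Rxz -> exists w (Ryw & Rzw)).
(F1): fails — Rbc and Rbf but c and f have no common successor.
(F2): fails — Ruv and Rux but v and x have no common successor.
(F3): fails — Rxu and Rxu but u and u have no common successor.
(F4): fails — Rw1w2 and Rw1w2 but w2 and w2 have no common successor.
(F5): ✓.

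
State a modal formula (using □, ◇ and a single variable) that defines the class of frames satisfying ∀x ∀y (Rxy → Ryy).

□(□p → p)

This is shift-reflexivity; the standard corresponding axiom is T□: □(□p → p).
Suppose □(□p→p) is valid. Take Rxy and set V(p)={w : Ryw}. Then at y, □p holds; since □(□p→p) at x, □p→p at y, so p at y, i.e. Ryy.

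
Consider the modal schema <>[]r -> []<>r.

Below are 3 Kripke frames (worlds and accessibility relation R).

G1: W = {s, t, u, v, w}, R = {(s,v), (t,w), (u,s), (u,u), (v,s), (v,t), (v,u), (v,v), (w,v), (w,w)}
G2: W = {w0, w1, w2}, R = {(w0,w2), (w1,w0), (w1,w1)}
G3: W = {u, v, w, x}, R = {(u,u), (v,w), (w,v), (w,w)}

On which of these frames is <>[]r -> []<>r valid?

G3

This is the axiom for convergence; its first-order frame correspondent is forall x forall y forall z (Rxy & Rxz -> exists w (Ryw & Rzw)).
G1: fails — Ruu and Rus but u and s have no common successor.
G2: fails — Rw0w2 and Rw0w2 but w2 and w2 have no common successor.
G3: holds.
Valid on: G3.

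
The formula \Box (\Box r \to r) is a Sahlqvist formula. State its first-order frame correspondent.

shift-reflexivity

This schema is the T□ axiom.
It corresponds to shift-reflexivity: \forall x \forall y (Rxy \to Ryy).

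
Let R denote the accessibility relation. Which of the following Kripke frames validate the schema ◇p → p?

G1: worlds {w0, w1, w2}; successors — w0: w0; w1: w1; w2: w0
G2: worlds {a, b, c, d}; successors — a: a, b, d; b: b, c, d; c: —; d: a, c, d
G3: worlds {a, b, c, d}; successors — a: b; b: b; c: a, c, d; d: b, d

This is the axiom for a generalized confluence (Geach) condition; its first-order frame correspondent is ∀x ∀y (xRy → ∃w (y = w ∧ x = w)).
G1: fails — w2Rw0 but w0 ≠ w2.
G2: fails — aRb but b ≠ a.
G3: fails — aRb but b ≠ a.

none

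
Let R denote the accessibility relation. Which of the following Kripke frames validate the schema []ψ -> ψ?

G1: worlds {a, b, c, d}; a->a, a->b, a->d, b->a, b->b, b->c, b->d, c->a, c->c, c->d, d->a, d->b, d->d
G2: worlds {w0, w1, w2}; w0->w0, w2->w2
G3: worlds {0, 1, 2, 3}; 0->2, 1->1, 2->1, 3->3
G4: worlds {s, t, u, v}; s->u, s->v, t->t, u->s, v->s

G1

The schema corresponds to reflexivity: forall x Rxx.
G1: satisfies the condition.
G2: fails — world w1 does not see itself.
G3: fails — world 0 does not see itself.
G4: fails — world s does not see itself.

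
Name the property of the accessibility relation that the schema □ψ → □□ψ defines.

This is the 4 axiom.
Its frame correspondent is transitivity — ∀x ∀y ∀z (Rxy ∧ Ryz → Rxz).

Transitivity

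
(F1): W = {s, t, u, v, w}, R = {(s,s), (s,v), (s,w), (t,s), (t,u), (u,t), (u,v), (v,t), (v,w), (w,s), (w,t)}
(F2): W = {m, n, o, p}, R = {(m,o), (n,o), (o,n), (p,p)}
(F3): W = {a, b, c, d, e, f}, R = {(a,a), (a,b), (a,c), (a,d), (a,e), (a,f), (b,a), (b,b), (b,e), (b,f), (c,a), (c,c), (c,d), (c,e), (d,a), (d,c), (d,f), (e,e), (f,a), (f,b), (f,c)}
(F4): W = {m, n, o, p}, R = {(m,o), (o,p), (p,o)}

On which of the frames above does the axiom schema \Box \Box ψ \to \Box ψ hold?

(F3)

The schema corresponds to density: \forall x \forall y (Rxy \to \exists z (Rxz \wedge Rzy)).
(F1): fails — Ruv but no z with Ruz and Rzv.
(F2): fails — Rno but no z with Rnz and Rzo.
(F3): holds.
(F4): fails — Rop but no z with Roz and Rzp.
Valid on: (F3).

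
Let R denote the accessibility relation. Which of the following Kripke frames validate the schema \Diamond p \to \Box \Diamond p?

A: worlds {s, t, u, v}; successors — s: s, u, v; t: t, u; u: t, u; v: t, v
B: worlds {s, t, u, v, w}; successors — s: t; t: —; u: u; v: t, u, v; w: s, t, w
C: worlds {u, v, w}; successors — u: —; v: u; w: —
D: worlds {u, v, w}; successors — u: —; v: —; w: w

D

The schema corresponds to the Euclidean property: \forall x \forall y \forall z (Rxy \wedge Rxz \to Ryz).
A: fails — Rsv and Rsu but not Rvu.
B: fails — Rst and Rst but not Rtt.
C: fails — Rvu and Rvu but not Ruu.
D: satisfies the condition.
Valid on: D.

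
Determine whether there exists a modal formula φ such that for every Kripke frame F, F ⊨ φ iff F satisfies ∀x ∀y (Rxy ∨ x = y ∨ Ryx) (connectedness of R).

If a class were modally definable it would be closed under disjoint unions (Goldblatt–Thomason).
Take 3 disjoint single-world reflexive frames: each is trivially connected, but their disjoint union has 3 worlds with no edge between distinct components, so it is not connected.
So the class is not modally definable.

No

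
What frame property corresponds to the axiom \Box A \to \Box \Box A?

Suppose □A→□□A is valid. Take Rxy, Ryz and set V(A)={w : Rxw}. Then □A at x, so □□A at x, so □A at y, so A at z, i.e. Rxz.
Conversely, on a frame with transitivity the schema holds at every world under every valuation.
Frame condition: \forall x \forall y \forall z (Rxy \wedge Ryz \to Rxz).

Transitivity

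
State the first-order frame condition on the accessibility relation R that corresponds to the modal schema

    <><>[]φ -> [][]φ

forall x forall y forall z ((x R^2 y & x R^2 z) -> exists w (yRw & z = w))

This is a Sahlqvist (Geach-type) schema ◇^2□^1φ → □^2◇^0φ.
Minimal-valuation argument: fix x; take any y with xR^2y and any z with xR^2z. Set V(φ) to the set of worlds R-reachable from y in exactly 1 step. Then □^1φ holds at y, so the antecedent holds at x; validity forces ◇^0φ at z, giving a w with zR^0w and yR^1w.
First-order correspondent: forall x forall y forall z ((x R^2 y & x R^2 z) -> exists w (yRw & z = w)).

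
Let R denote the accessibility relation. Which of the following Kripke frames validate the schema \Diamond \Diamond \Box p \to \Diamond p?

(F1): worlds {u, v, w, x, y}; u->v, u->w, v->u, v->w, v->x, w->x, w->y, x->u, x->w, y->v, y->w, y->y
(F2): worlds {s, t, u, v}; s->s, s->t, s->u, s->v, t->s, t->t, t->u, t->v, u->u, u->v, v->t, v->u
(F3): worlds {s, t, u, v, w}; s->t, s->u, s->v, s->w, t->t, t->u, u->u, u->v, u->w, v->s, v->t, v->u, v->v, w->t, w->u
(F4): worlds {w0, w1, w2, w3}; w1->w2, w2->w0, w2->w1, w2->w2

Frame correspondent (Sahlqvist): \forall x \forall y (x R^2 y \to \exists w (yRw \wedge xRw)) — i.e. a generalized confluence (Geach) condition.
(F1): fails — uR²w but no t with wRt and uRt.
(F2): holds.
(F3): holds.
(F4): fails — w1R²w0 but no w with w0Rw and w1Rw.

(F2), (F3)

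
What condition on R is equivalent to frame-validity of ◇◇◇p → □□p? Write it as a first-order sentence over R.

∀x ∀y ∀z ((xR³y ∧ xR²z) → ∃w (y = w ∧ z = w))

This is a Sahlqvist (Geach-type) schema ◇^3□^0p → □^2◇^0p.
Minimal-valuation argument: fix x; take any y with xR^3y and any z with xR^2z. Set V(p) to the set of worlds R-reachable from y in exactly 0 steps. Then □^0p holds at y, so the antecedent holds at x; validity forces ◇^0p at z, giving a w with zR^0w and yR^0w.
First-order correspondent: ∀x ∀y ∀z ((xR³y ∧ xR²z) → ∃w (y = w ∧ z = w)).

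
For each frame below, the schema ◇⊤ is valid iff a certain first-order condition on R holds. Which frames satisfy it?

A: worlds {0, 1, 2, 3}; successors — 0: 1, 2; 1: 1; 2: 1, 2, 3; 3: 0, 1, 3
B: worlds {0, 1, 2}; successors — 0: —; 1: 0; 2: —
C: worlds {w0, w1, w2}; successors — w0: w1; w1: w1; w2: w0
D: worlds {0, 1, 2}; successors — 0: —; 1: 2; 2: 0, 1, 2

A, C

Frame correspondent (Sahlqvist): ∀x ∃y Rxy — i.e. seriality.
A: condition met.
B: fails — world 0 has no successor.
C: condition met.
D: fails — world 0 has no successor.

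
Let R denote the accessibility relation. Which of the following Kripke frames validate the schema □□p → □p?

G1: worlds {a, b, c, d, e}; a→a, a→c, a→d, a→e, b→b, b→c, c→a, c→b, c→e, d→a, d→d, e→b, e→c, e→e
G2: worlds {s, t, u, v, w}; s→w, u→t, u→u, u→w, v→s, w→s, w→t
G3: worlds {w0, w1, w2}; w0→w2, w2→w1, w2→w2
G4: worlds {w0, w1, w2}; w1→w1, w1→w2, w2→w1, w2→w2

This is the axiom for density; its first-order frame correspondent is ∀x ∀y (Rxy → ∃z (Rxz ∧ Rzy)).
G1: ✓.
G2: fails — Rwt but no z with Rwz and Rzt.
G3: ✓.
G4: ✓.
Valid on: G1, G3, G4.

G1, G3, G4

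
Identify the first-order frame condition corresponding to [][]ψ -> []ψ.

Suppose □□ψ→□ψ is valid. Take Rxy and set V(ψ)={w : xR²w}. Then □□ψ at x, so □ψ at x, so ψ at y, i.e. ∃z(Rxz∧Rzy).

Density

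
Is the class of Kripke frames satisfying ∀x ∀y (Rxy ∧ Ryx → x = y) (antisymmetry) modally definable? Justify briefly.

If a class were modally definable it would be closed under surjective bounded morphisms (Goldblatt–Thomason).
The 6-cycle (worlds a,b,c,d,e,f with a→b→c→d→e→f→a) is antisymmetric. Sending even-indexed worlds to • and odd-indexed worlds to ∘ is a surjective bounded morphism onto the two-world frame with •↔∘, which is not antisymmetric.
So the class is not modally definable.

No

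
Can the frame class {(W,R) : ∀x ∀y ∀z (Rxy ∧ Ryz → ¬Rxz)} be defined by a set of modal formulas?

No

If a class were modally definable it would be closed under surjective bounded morphisms (Goldblatt–Thomason).
The 5-cycle (worlds w0,w1,w2,w3,w4 with w0→w1→w2→w3→w4→w0) is intransitive. Mapping every world to a single reflexive point • is a surjective bounded morphism; the reflexive point is not intransitive (R••∧R•• but R••).
So no modal formula (or set of formulas) defines exactly the intransitive frames.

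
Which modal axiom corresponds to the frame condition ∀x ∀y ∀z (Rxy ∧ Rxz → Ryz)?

A defining formula is ◇p → □◇p (the 5 axiom).

◇p → □◇p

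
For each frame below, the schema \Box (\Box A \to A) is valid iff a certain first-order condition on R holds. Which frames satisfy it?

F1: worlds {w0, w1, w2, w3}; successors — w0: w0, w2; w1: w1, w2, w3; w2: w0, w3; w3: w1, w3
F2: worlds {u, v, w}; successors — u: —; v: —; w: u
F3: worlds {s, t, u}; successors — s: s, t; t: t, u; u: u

This is the axiom for shift-reflexivity; its first-order frame correspondent is \forall x \forall y (Rxy \to Ryy).
F1: fails — Rw1w2 but not Rw2w2.
F2: fails — Rwu but not Ruu.
F3: holds.

F3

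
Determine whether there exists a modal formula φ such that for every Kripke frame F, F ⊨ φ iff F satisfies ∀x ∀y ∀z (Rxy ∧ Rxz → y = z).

This is a Sahlqvist condition; the CD axiom ◇p → □p defines it.

Definable; ◇p → □p defines it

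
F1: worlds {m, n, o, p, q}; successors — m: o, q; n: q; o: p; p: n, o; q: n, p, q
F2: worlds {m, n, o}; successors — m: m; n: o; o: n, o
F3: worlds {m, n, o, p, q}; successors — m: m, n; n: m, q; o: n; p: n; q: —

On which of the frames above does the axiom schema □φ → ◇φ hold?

The schema corresponds to seriality: ∀x ∃y Rxy.
F1: condition met.
F2: condition met.
F3: fails — world q has no successor.

F1, F2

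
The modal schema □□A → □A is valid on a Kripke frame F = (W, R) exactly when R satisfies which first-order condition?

density: ∀x ∀y (Rxy → ∃z (Rxz ∧ Rzy))

Suppose □□A→□A is valid. Take Rxy and set V(A)={w : xR²w}. Then □□A at x, so □A at x, so A at y, i.e. ∃z(Rxz∧Rzy).
The converse is a direct semantic check.
So the correspondent is density.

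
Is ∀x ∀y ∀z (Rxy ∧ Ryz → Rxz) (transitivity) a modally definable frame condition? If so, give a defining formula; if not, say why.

This is a Sahlqvist condition; the 4 axiom □q → □□q defines it.
Suppose □q→□□q is valid. Take Rxy, Ryz and set V(q)={w : Rxw}. Then □q at x, so □□q at x, so □q at y, so q at z, i.e. Rxz.

Yes, by □q → □□q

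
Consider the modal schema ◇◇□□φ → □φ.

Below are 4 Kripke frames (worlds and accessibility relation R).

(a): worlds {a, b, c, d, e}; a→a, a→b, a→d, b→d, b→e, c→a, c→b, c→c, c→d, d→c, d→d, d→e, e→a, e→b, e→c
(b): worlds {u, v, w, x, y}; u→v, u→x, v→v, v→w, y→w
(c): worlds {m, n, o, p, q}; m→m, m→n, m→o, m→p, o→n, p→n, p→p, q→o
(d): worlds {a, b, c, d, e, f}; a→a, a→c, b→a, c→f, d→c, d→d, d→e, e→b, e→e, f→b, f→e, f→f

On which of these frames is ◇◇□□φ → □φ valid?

(a)

This is the axiom for a generalized confluence (Geach) condition; its first-order frame correspondent is ∀x ∀y ∀z ((xR²y ∧ xRz) → ∃w (yR²w ∧ z = w)).
(a): condition met.
(b): fails — uR²v, uRx but no t with vR²t and x=t.
(c): fails — mR²n, mRm but no w with nR²w and m=w.
(d): fails — aR²c, aRa but no w with cR²w and a=w.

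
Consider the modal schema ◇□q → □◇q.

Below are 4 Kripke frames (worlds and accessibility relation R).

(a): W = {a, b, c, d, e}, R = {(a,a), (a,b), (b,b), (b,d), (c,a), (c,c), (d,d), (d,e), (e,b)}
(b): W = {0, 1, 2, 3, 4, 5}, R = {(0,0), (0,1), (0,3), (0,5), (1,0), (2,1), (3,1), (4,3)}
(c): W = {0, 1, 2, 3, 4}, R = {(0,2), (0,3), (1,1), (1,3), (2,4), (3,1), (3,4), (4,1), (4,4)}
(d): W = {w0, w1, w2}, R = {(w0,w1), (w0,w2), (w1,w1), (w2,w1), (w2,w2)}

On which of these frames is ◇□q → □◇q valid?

(c), (d)

Frame correspondent (Sahlqvist): ∀x ∀y ∀z (Rxy ∧ Rxz → ∃w (Ryw ∧ Rzw)) — i.e. convergence.
(a): fails — Rdd and Rde but d and e have no common successor.
(b): fails — R00 and R05 but 0 and 5 have no common successor.
(c): condition met.
(d): condition met.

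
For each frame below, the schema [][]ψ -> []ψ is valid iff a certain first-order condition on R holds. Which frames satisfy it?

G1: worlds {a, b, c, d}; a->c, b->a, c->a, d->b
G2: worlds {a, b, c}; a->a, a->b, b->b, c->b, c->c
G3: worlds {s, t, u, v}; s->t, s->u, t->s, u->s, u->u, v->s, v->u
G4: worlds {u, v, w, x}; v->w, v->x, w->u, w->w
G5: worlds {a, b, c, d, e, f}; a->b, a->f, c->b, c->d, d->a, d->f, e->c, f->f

The schema corresponds to density: forall x forall y (Rxy -> exists z (Rxz & Rzy)).
G1: fails — Rdb but no z with Rdz and Rzb.
G2: ✓.
G3: fails — Rts but no z with Rtz and Rzs.
G4: fails — Rvx but no z with Rvz and Rzx.
G5: fails — Rcd but no z with Rcz and Rzd.

G2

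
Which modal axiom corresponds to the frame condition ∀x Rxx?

The condition is reflexivity. The T schema □q → q defines it.
Suppose □q→q is valid. At any x set V(q)={w : Rxw}. Then □q holds at x, so q holds at x, i.e. Rxx.

□q → q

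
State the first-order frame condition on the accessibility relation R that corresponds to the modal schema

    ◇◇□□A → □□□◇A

∀x ∀y ∀z ((xR²y ∧ xR³z) → ∃w (yR²w ∧ zRw))

This is a Sahlqvist (Geach-type) schema ◇^2□^2A → □^3◇^1A.
Minimal-valuation argument: fix x; take any y with xR^2y and any z with xR^3z. Set V(A) to the set of worlds R-reachable from y in exactly 2 steps. Then □^2A holds at y, so the antecedent holds at x; validity forces ◇^1A at z, giving a w with zR^1w and yR^2w.
First-order correspondent: ∀x ∀y ∀z ((xR²y ∧ xR³z) → ∃w (yR²w ∧ zRw)).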